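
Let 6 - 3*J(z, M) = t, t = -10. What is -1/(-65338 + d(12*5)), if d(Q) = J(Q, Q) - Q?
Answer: 3/196178 ≈ 1.5292e-5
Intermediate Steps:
J(z, M) = 16/3 (J(z, M) = 2 - ⅓*(-10) = 2 + 10/3 = 16/3)
d(Q) = 16/3 - Q
-1/(-65338 + d(12*5)) = -1/(-65338 + (16/3 - 12*5)) = -1/(-65338 + (16/3 - 1*60)) = -1/(-65338 + (16/3 - 60)) = -1/(-65338 - 164/3) = -1/(-196178/3) = -1*(-3/196178) = 3/196178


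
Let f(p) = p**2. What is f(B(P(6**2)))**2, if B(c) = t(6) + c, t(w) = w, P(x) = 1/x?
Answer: 2217373921/1679616 ≈ 1320.2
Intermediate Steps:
P(x) = 1/x
B(c) = 6 + c
f(B(P(6**2)))**2 = ((6 + 1/(6**2))**2)**2 = ((6 + 1/36)**2)**2 = ((217/36)**2)**2 = (47089/1296)**2 = 2217373921/1679616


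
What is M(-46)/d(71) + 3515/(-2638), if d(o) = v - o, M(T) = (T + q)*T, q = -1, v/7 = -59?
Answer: -925577/159599 ≈ -5.7994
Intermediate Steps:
v = -413 (v = 7*(-59) = -413)
M(T) = T*(-1 + T) (M(T) = (T - 1)*T = (-1 + T)*T = T*(-1 + T))
d(o) = -413 - o
M(-46)/d(71) + 3515/(-2638) = (-46*(-1 - 46))/(-413 - 1*71) + 3515/(-2638) = (-46*(-47))/(-413 - 71) + 3515*(-1/2638) = 2162/(-484) - 3515/2638 = 2162*(-1/484) - 3515/2638 = -1081/242 - 3515/2638 = -925577/159599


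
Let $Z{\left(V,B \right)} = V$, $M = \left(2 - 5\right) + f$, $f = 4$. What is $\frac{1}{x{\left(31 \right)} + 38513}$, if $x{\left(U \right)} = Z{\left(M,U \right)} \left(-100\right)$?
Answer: $\frac{1}{38413} \approx 2.6033 \cdot 10^{-5}$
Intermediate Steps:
$M = 1$ ($M = \left(2 - 5\right) + 4 = -3 + 4 = 1$)
$x{\left(U \right)} = -100$ ($x{\left(U \right)} = 1 \left(-100\right) = -100$)
$\frac{1}{x{\left(31 \right)} + 38513} = \frac{1}{-100 + 38513} = \frac{1}{38413}$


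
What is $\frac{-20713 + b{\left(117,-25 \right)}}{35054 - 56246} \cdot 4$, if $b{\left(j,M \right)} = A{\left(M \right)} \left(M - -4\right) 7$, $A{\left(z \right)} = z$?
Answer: $\frac{8519}{2649} \approx 3.2159$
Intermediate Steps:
$b{\left(j,M \right)} = 7 M \left(4 + M\right)$ ($b{\left(j,M \right)} = M \left(M - -4\right) 7 = M \left(M + 4\right) 7 = M \left(4 + M\right) 7 = 7 M \left(4 + M\right)$)
$\frac{-20713 + b{\left(117,-25 \right)}}{35054 - 56246} \cdot 4 = \frac{-20713 + 7 \left(-25\right) \left(4 - 25\right)}{35054 - 56246} \cdot 4 = \frac{-20713 + 7 \left(-25\right) \left(-21\right)}{-21192} \cdot 4 = \left(-20713 + 3675\right) \left(- \frac{1}{21192}\right) 4 = \left(-17038\right) \left(- \frac{1}{21192}\right) 4 = \frac{8519}{10596} \cdot 4 = \frac{8519}{2649}$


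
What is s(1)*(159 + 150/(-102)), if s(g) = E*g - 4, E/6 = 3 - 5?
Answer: -42848/17 ≈ -2520.5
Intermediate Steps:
E = -12 (E = 6*(3 - 5) = 6*(-2) = -12)
s(g) = -4 - 12*g (s(g) = -12*g - 4 = -4 - 12*g)
s(1)*(159 + 150/(-102)) = (-4 - 12*1)*(159 + 150/(-102)) = (-4 - 12)*(159 + 150*(-1/102)) = -16*(159 - 25/17) = -16*2678/17 = -42848/17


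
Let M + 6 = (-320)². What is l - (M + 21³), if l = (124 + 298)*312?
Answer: 20009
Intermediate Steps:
M = 102394 (M = -6 + (-320)² = -6 + 102400 = 102394)
l = 131664 (l = 422*312 = 131664)
l - (M + 21³) = 131664 - (102394 + 21³) = 131664 - (102394 + 9261) = 131664 - 1*111655 = 131664 - 111655 = 20009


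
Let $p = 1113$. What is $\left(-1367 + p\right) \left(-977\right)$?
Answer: $248158$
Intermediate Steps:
$\left(-1367 + p\right) \left(-977\right) = \left(-1367 + 1113\right) \left(-977\right) = \left(-254\right) \left(-977\right) = 248158$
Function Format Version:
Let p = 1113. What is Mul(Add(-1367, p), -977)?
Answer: 248158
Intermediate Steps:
Mul(Add(-1367, p), -977) = Mul(Add(-1367, 1113), -977) = Mul(-254, -977) = 248158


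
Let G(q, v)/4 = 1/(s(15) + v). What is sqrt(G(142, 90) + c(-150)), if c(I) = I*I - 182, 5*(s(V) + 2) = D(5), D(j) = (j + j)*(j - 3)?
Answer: 3*sqrt(1311805)/23 ≈ 149.39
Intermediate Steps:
D(j) = 2*j*(-3 + j) (D(j) = (2*j)*(-3 + j) = 2*j*(-3 + j))
s(V) = 2 (s(V) = -2 + (2*5*(-3 + 5))/5 = -2 + (2*5*2)/5 = -2 + (1/5)*20 = -2 + 4 = 2)
c(I) = -182 + I**2 (c(I) = I**2 - 182 = -182 + I**2)
G(q, v) = 4/(2 + v)
sqrt(G(142, 90) + c(-150)) = sqrt(4/(2 + 90) + (-182 + (-150)**2)) = sqrt(4/92 + (-182 + 22500)) = sqrt(4*(1/92) + 22318) = sqrt(1/23 + 22318) = sqrt(513315/23) = 3*sqrt(1311805)/23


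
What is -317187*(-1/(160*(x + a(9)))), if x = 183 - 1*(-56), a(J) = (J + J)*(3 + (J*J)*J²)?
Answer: 24399/1457120 ≈ 0.016745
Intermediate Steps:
a(J) = 2*J*(3 + J⁴) (a(J) = (2*J)*(3 + J²*J²) = (2*J)*(3 + J⁴) = 2*J*(3 + J⁴))
x = 239 (x = 183 + 56 = 239)
-317187*(-1/(160*(x + a(9)))) = -317187*(-1/(160*(239 + 2*9*(3 + 9⁴)))) = -317187*(-1/(160*(239 + 2*9*(3 + 6561)))) = -317187*(-1/(160*(239 + 2*9*6564))) = -317187*(-1/(160*(239 + 118152))) = -317187/(118391*(-160)) = -317187/(-18942560) = -317187*(-1/18942560) = 24399/1457120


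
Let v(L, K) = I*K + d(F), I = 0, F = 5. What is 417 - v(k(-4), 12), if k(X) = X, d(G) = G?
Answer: 412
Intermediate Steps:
v(L, K) = 5 (v(L, K) = 0*K + 5 = 0 + 5 = 5)
417 - v(k(-4), 12) = 417 - 1*5 = 417 - 5 = 412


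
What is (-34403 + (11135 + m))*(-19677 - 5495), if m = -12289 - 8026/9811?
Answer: 8781447358516/9811 ≈ 8.9506e+8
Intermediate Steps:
m = -120575405/9811 (m = -12289 - 8026/9811 = -120575405/9811 ≈ -12290.)
(-34403 + (11135 + m))*(-19677 - 5495) = (-34403 + (11135 - 120575405/9811))*(-19677 - 5495) = (-34403 - 11329920/9811)*(-25172) = -348857753/9811*(-25172) = 8781447358516/9811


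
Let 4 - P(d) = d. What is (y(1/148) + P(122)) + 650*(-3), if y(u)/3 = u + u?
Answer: -153029/74 ≈ -2068.0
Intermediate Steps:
P(d) = 4 - d
y(u) = 6*u (y(u) = 3*(u + u) = 3*(2*u) = 6*u)
(y(1/148) + P(122)) + 650*(-3) = (6/148 + (4 - 1*122)) + 650*(-3) = (6*(1/148) + (4 - 122)) - 1950 = (3/74 - 118) - 1950 = -8729/74 - 1950 = -153029/74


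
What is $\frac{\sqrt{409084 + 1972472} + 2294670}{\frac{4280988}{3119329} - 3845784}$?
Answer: $- \frac{1192971779405}{1999376879658} - \frac{3119329 \sqrt{595389}}{5998130638974} \approx -0.59707$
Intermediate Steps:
$\frac{\sqrt{409084 + 1972472} + 2294670}{\frac{4280988}{3119329} - 3845784} = \frac{\sqrt{2381556} + 2294670}{4280988 \cdot \frac{1}{3119329} - 3845784} = \frac{2 \sqrt{595389} + 2294670}{\frac{4280988}{3119329} - 3845784} = \frac{2294670 + 2 \sqrt{595389}}{- \frac{11996261277948}{3119329}} = \left(2294670 + 2 \sqrt{595389}\right) \left(- \frac{3119329}{11996261277948}\right) = - \frac{1192971779405}{1999376879658} - \frac{3119329 \sqrt{595389}}{5998130638974}$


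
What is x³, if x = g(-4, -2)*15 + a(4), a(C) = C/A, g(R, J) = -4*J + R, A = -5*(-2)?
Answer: 27543608/125 ≈ 2.2035e+5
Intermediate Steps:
A = 10
g(R, J) = R - 4*J
a(C) = C/10
x = 302/5 (x = (-4 - 4*(-2))*15 + (⅒)*4 = (-4 + 8)*15 + ⅖ = 4*15 + ⅖ = 60 + ⅖ = 302/5 ≈ 60.400)
x³ = (302/5)³ = 27543608/125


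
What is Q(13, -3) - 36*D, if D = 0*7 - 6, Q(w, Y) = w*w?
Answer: 385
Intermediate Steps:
Q(w, Y) = w**2
D = -6 (D = 0 - 6 = -6)
Q(13, -3) - 36*D = 13**2 - 36*(-6) = 169 + 216 = 385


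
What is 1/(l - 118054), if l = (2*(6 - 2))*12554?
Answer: -1/17622 ≈ -5.6747e-5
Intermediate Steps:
l = 100432 (l = (2*4)*12554 = 8*12554 = 100432)
1/(l - 118054) = 1/(100432 - 118054) = 1/(-17622) = -1/17622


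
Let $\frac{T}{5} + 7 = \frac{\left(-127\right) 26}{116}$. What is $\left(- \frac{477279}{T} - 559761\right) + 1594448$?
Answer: $\frac{969948907}{935} \approx 1.0374 \cdot 10^{6}$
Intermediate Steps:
$T = - \frac{10285}{58}$ ($T = -35 + 5 \frac{\left(-127\right) 26}{116} = -35 + 5 \left(\left(-3302\right) \frac{1}{116}\right) = -35 + 5 \left(- \frac{1651}{58}\right) = -35 - \frac{8255}{58} = - \frac{10285}{58} \approx -177.33$)
$\left(- \frac{477279}{T} - 559761\right) + 1594448 = \left(- \frac{477279}{- \frac{10285}{58}} - 559761\right) + 1594448 = \left(\left(-477279\right) \left(- \frac{58}{10285}\right) - 559761\right) + 1594448 = \left(\frac{2516562}{935} - 559761\right) + 1594448 = - \frac{520859973}{935} + 1594448 = \frac{969948907}{935}$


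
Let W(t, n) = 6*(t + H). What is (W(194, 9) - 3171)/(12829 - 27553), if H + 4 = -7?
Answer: 691/4908 ≈ 0.14079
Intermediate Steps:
H = -11 (H = -4 - 7 = -11)
W(t, n) = -66 + 6*t (W(t, n) = 6*(t - 11) = 6*(-11 + t) = -66 + 6*t)
(W(194, 9) - 3171)/(12829 - 27553) = ((-66 + 6*194) - 3171)/(12829 - 27553) = ((-66 + 1164) - 3171)/(-14724) = (1098 - 3171)*(-1/14724) = -2073*(-1/14724) = 691/4908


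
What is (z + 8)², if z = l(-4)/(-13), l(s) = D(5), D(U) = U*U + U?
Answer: 5476/169 ≈ 32.402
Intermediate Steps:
D(U) = U + U² (D(U) = U² + U = U + U²)
l(s) = 30 (l(s) = 5*(1 + 5) = 5*6 = 30)
z = -30/13 (z = 30/(-13) = 30*(-1/13) = -30/13 ≈ -2.3077)
(z + 8)² = (-30/13 + 8)² = (74/13)² = 5476/169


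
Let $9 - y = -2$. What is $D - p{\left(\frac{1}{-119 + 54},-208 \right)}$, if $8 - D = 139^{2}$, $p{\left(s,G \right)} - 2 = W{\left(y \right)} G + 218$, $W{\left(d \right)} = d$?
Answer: $-17245$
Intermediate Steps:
$y = 11$ ($y = 9 - -2 = 9 + 2 = 11$)
$p{\left(s,G \right)} = 220 + 11 G$ ($p{\left(s,G \right)} = 2 + \left(11 G + 218\right) = 2 + \left(218 + 11 G\right) = 220 + 11 G$)
$D = -19313$ ($D = 8 - 139^{2} = 8 - 19321 = -19313$)
$D - p{\left(\frac{1}{-119 + 54},-208 \right)} = -19313 - \left(220 + 11 \left(-208\right)\right) = -19313 - \left(220 - 2288\right) = -19313 - -2068 = -19313 + 2068 = -17245$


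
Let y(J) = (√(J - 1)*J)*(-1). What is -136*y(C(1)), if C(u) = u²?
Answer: 0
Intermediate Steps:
y(J) = -J*√(-1 + J) (y(J) = (√(-1 + J)*J)*(-1) = (J*√(-1 + J))*(-1) = -J*√(-1 + J))
-136*y(C(1)) = -(-136)*1²*√(-1 + 1²) = -(-136)*√(-1 + 1) = -(-136)*√0 = -(-136)*0 = -136*0 = 0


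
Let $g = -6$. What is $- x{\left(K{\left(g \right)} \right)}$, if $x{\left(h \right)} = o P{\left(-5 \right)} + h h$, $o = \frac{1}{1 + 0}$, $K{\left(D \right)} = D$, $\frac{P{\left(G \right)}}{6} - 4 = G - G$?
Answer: $-60$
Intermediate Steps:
$P{\left(G \right)} = 24$ ($P{\left(G \right)} = 24 + 6 \left(G - G\right) = 24 + 6 \cdot 0 = 24 + 0 = 24$)
$o = 1$ ($o = 1^{-1} = 1$)
$x{\left(h \right)} = 24 + h^{2}$ ($x{\left(h \right)} = 1 \cdot 24 + h h = 24 + h^{2}$)
$- x{\left(K{\left(g \right)} \right)} = - (24 + \left(-6\right)^{2}) = - (24 + 36) = \left(-1\right) 60 = -60$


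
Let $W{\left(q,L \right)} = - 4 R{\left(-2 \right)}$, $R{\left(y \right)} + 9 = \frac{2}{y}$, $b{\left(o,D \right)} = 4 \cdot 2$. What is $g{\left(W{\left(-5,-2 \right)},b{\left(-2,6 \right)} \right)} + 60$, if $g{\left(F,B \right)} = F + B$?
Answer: $108$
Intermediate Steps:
$b{\left(o,D \right)} = 8$
$R{\left(y \right)} = -9 + \frac{2}{y}$
$W{\left(q,L \right)} = 40$ ($W{\left(q,L \right)} = - 4 \left(-9 + \frac{2}{-2}\right) = - 4 \left(-9 + 2 \left(- \frac{1}{2}\right)\right) = - 4 \left(-9 - 1\right) = \left(-4\right) \left(-10\right) = 40$)
$g{\left(F,B \right)} = B + F$
$g{\left(W{\left(-5,-2 \right)},b{\left(-2,6 \right)} \right)} + 60 = \left(8 + 40\right) + 60 = 48 + 60 = 108$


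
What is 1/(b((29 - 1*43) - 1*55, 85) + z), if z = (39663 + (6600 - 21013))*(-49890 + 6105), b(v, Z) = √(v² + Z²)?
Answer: -552785625/611143894413275257 - √11986/1222287788826550514 ≈ -9.0451e-10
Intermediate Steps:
b(v, Z) = √(Z² + v²)
z = -1105571250 (z = (39663 - 14413)*(-43785) = 25250*(-43785) = -1105571250)
1/(b((29 - 1*43) - 1*55, 85) + z) = 1/(√(85² + ((29 - 1*43) - 1*55)²) - 1105571250) = 1/(√(7225 + ((29 - 43) - 55)²) - 1105571250) = 1/(√(7225 + (-14 - 55)²) - 1105571250) = 1/(√(7225 + (-69)²) - 1105571250) = 1/(√(7225 + 4761) - 1105571250) = 1/(√11986 - 1105571250) = 1/(-1105571250 + √11986)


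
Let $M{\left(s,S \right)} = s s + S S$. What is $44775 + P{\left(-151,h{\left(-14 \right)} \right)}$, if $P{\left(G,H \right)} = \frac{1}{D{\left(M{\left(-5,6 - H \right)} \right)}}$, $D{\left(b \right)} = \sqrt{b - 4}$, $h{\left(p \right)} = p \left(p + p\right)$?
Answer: $44775 + \frac{\sqrt{149017}}{149017} \approx 44775.0$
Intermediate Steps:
$M{\left(s,S \right)} = S^{2} + s^{2}$ ($M{\left(s,S \right)} = s^{2} + S^{2} = S^{2} + s^{2}$)
$h{\left(p \right)} = 2 p^{2}$ ($h{\left(p \right)} = p 2 p = 2 p^{2}$)
$D{\left(b \right)} = \sqrt{-4 + b}$
$P{\left(G,H \right)} = \frac{1}{\sqrt{21 + \left(6 - H\right)^{2}}}$ ($P{\left(G,H \right)} = \frac{1}{\sqrt{-4 + \left(\left(6 - H\right)^{2} + \left(-5\right)^{2}\right)}} = \frac{1}{\sqrt{-4 + \left(\left(6 - H\right)^{2} + 25\right)}} = \frac{1}{\sqrt{-4 + \left(25 + \left(6 - H\right)^{2}\right)}} = \frac{1}{\sqrt{21 + \left(6 - H\right)^{2}}}$)
$44775 + P{\left(-151,h{\left(-14 \right)} \right)} = 44775 + \frac{1}{\sqrt{21 + \left(-6 + 2 \left(-14\right)^{2}\right)^{2}}} = 44775 + \frac{1}{\sqrt{21 + \left(-6 + 2 \cdot 196\right)^{2}}} = 44775 + \frac{1}{\sqrt{21 + \left(-6 + 392\right)^{2}}} = 44775 + \frac{1}{\sqrt{21 + 386^{2}}} = 44775 + \frac{1}{\sqrt{21 + 148996}} = 44775 + \frac{1}{\sqrt{149017}} = 44775 + \frac{\sqrt{149017}}{149017}$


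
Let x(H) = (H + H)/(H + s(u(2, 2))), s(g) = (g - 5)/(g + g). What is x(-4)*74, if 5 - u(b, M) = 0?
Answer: 148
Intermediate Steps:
u(b, M) = 5 (u(b, M) = 5 - 1*0 = 5 + 0 = 5)
s(g) = (-5 + g)/(2*g) (s(g) = (-5 + g)/((2*g)) = (-5 + g)*(1/(2*g)) = (-5 + g)/(2*g))
x(H) = 2 (x(H) = (H + H)/(H + (1/2)*(-5 + 5)/5) = (2*H)/(H + (1/2)*(1/5)*0) = (2*H)/(H + 0) = (2*H)/H = 2)
x(-4)*74 = 2*74 = 148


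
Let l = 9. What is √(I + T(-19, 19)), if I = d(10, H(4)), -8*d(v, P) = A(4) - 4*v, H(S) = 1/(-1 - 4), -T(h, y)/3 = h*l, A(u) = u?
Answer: 3*√230/2 ≈ 22.749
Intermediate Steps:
T(h, y) = -27*h (T(h, y) = -3*h*9 = -27*h)
H(S) = -⅕ (H(S) = 1/(-5) = -⅕)
d(v, P) = -½ + v/2 (d(v, P) = -(4 - 4*v)/8 = -½ + v/2)
I = 9/2 (I = -½ + (½)*10 = -½ + 5 = 9/2 ≈ 4.5000)
√(I + T(-19, 19)) = √(9/2 - 27*(-19)) = √(9/2 + 513) = √(1035/2) = 3*√230/2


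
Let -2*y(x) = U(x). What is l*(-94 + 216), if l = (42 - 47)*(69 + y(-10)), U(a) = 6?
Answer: -40260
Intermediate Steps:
y(x) = -3 (y(x) = -1/2*6 = -3)
l = -330 (l = (42 - 47)*(69 - 3) = -5*66 = -330)
l*(-94 + 216) = -330*(-94 + 216) = -330*122 = -40260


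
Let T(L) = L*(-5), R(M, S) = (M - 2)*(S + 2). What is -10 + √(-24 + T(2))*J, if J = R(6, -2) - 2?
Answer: -10 - 2*I*√34 ≈ -10.0 - 11.662*I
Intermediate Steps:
R(M, S) = (-2 + M)*(2 + S)
T(L) = -5*L
J = -2 (J = (-4 - 2*(-2) + 2*6 + 6*(-2)) - 2 = (-4 + 4 + 12 - 12) - 2 = 0 - 2 = -2)
-10 + √(-24 + T(2))*J = -10 + √(-24 - 5*2)*(-2) = -10 + √(-24 - 10)*(-2) = -10 + √(-34)*(-2) = -10 + (I*√34)*(-2) = -10 - 2*I*√34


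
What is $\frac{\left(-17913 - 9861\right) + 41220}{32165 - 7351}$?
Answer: $\frac{6723}{12407} \approx 0.54187$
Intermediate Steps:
$\frac{\left(-17913 - 9861\right) + 41220}{32165 - 7351} = \frac{-27774 + 41220}{24814} = 13446 \cdot \frac{1}{24814} = \frac{6723}{12407}$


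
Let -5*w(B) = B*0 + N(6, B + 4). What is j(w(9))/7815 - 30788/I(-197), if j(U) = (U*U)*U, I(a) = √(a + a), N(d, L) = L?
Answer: -2197/976875 + 15394*I*√394/197 ≈ -0.002249 + 1551.1*I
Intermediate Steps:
w(B) = -⅘ - B/5 (w(B) = -(B*0 + (B + 4))/5 = -(0 + (4 + B))/5 = -(4 + B)/5 = -⅘ - B/5)
I(a) = √2*√a (I(a) = √(2*a) = √2*√a)
j(U) = U³ (j(U) = U²*U = U³)
j(w(9))/7815 - 30788/I(-197) = (-⅘ - ⅕*9)³/7815 - 30788*(-I*√394/394) = (-⅘ - 9/5)³*(1/7815) - 30788*(-I*√394/394) = (-13/5)³*(1/7815) - 30788*(-I*√394/394) = -2197/125*1/7815 - (-15394)*I*√394/197 = -2197/976875 + 15394*I*√394/197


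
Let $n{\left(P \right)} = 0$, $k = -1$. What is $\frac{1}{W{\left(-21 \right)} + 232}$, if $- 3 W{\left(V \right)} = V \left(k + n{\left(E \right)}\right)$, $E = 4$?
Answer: $\frac{1}{225} \approx 0.0044444$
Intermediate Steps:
$W{\left(V \right)} = \frac{V}{3}$ ($W{\left(V \right)} = - \frac{V \left(-1 + 0\right)}{3} = - \frac{V \left(-1\right)}{3} = - \frac{\left(-1\right) V}{3} = \frac{V}{3}$)
$\frac{1}{W{\left(-21 \right)} + 232} = \frac{1}{\frac{1}{3} \left(-21\right) + 232} = \frac{1}{-7 + 232} = \frac{1}{225}$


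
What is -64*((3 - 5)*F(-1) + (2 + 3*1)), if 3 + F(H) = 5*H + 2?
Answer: -1088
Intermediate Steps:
F(H) = -1 + 5*H (F(H) = -3 + (5*H + 2) = -3 + (2 + 5*H) = -1 + 5*H)
-64*((3 - 5)*F(-1) + (2 + 3*1)) = -64*((3 - 5)*(-1 + 5*(-1)) + (2 + 3*1)) = -64*(-2*(-1 - 5) + (2 + 3)) = -64*(-2*(-6) + 5) = -64*(12 + 5) = -64*17 = -1088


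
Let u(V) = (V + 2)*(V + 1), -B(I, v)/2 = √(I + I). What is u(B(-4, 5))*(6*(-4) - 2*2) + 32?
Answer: 872 + 336*I*√2 ≈ 872.0 + 475.18*I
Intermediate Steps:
B(I, v) = -2*√2*√I (B(I, v) = -2*√(I + I) = -2*√2*√I)
u(V) = (1 + V)*(2 + V) (u(V) = (2 + V)*(1 + V) = (1 + V)*(2 + V))
u(B(-4, 5))*(6*(-4) - 2*2) + 32 = (2 + (-2*√2*√(-4))² + 3*(-2*√2*√(-4)))*(6*(-4) - 2*2) + 32 = (2 + (-2*√2*2*I)² + 3*(-2*√2*2*I))*(-24 - 4) + 32 = (2 + (-4*I*√2)² + 3*(-4*I*√2))*(-28) + 32 = (2 - 32 - 12*I*√2)*(-28) + 32 = (-30 - 12*I*√2)*(-28) + 32 = (840 + 336*I*√2) + 32 = 872 + 336*I*√2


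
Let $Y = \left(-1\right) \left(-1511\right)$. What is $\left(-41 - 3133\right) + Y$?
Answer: $-1663$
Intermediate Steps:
$Y = 1511$
$\left(-41 - 3133\right) + Y = \left(-41 - 3133\right) + 1511 = -3174 + 1511 = -1663$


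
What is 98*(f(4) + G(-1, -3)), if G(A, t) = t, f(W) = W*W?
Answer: 1274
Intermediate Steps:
f(W) = W**2
98*(f(4) + G(-1, -3)) = 98*(4**2 - 3) = 98*(16 - 3) = 98*13 = 1274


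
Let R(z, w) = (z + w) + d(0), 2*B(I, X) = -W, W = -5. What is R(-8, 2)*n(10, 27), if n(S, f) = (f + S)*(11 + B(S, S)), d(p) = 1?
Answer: -4995/2 ≈ -2497.5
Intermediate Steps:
B(I, X) = 5/2 (B(I, X) = (-1*(-5))/2 = (1/2)*5 = 5/2)
R(z, w) = 1 + w + z (R(z, w) = (z + w) + 1 = (w + z) + 1 = 1 + w + z)
n(S, f) = 27*S/2 + 27*f/2 (n(S, f) = (f + S)*(11 + 5/2) = (S + f)*(27/2) = 27*S/2 + 27*f/2)
R(-8, 2)*n(10, 27) = (1 + 2 - 8)*((27/2)*10 + (27/2)*27) = -5*(135 + 729/2) = -5*999/2 = -4995/2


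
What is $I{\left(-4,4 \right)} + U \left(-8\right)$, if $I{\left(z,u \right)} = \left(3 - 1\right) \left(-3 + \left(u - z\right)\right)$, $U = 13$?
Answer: $-94$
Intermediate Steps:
$I{\left(z,u \right)} = -6 - 2 z + 2 u$ ($I{\left(z,u \right)} = 2 \left(-3 + u - z\right) = -6 - 2 z + 2 u$)
$I{\left(-4,4 \right)} + U \left(-8\right) = \left(-6 - -8 + 2 \cdot 4\right) + 13 \left(-8\right) = \left(-6 + 8 + 8\right) - 104 = 10 - 104 = -94$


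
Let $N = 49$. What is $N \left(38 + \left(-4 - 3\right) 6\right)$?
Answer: $-196$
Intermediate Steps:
$N \left(38 + \left(-4 - 3\right) 6\right) = 49 \left(38 + \left(-4 - 3\right) 6\right) = 49 \left(38 - 42\right) = 49 \left(-4\right) = -196$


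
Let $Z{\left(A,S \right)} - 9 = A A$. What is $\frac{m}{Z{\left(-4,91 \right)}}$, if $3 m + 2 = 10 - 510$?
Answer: $- \frac{502}{75} \approx -6.6933$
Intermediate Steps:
$Z{\left(A,S \right)} = 9 + A^{2}$ ($Z{\left(A,S \right)} = 9 + A A = 9 + A^{2}$)
$m = - \frac{502}{3}$ ($m = - \frac{2}{3} + \frac{10 - 510}{3} = - \frac{2}{3} + \frac{1}{3} \left(-500\right) = - \frac{2}{3} - \frac{500}{3} = - \frac{502}{3} \approx -167.33$)
$\frac{m}{Z{\left(-4,91 \right)}} = - \frac{502}{3 \left(9 + \left(-4\right)^{2}\right)} = - \frac{502}{3 \left(9 + 16\right)} = - \frac{502}{3 \cdot 25} = \left(- \frac{502}{3}\right) \frac{1}{25} = - \frac{502}{75}$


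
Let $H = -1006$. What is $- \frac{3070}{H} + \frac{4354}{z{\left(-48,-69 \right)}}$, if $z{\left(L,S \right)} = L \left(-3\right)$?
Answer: $\frac{1205551}{36216} \approx 33.288$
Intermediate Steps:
$z{\left(L,S \right)} = - 3 L$
$- \frac{3070}{H} + \frac{4354}{z{\left(-48,-69 \right)}} = - \frac{3070}{-1006} + \frac{4354}{\left(-3\right) \left(-48\right)} = \left(-3070\right) \left(- \frac{1}{1006}\right) + \frac{4354}{144} = \frac{1535}{503} + 4354 \cdot \frac{1}{144} = \frac{1535}{503} + \frac{2177}{72} = \frac{1205551}{36216}$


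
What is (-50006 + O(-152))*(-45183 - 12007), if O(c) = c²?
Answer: 1538525380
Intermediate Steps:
(-50006 + O(-152))*(-45183 - 12007) = (-50006 + (-152)²)*(-45183 - 12007) = (-50006 + 23104)*(-57190) = -26902*(-57190) = 1538525380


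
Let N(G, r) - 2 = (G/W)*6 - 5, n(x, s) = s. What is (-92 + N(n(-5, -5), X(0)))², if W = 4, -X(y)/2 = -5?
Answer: 42025/4 ≈ 10506.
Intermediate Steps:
X(y) = 10 (X(y) = -2*(-5) = 10)
N(G, r) = -3 + 3*G/2 (N(G, r) = 2 + ((G/4)*6 - 5) = 2 + (3*G/2 - 5) = 2 + (-5 + 3*G/2) = -3 + 3*G/2)
(-92 + N(n(-5, -5), X(0)))² = (-92 + (-3 + (3/2)*(-5)))² = (-92 + (-3 - 15/2))² = (-92 - 21/2)² = (-205/2)² = 42025/4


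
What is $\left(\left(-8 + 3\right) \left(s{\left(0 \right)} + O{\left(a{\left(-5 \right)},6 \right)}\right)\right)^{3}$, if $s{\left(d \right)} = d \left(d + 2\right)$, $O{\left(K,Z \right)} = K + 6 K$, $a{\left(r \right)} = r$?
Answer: $5359375$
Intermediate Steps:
$O{\left(K,Z \right)} = 7 K$
$s{\left(d \right)} = d \left(2 + d\right)$
$\left(\left(-8 + 3\right) \left(s{\left(0 \right)} + O{\left(a{\left(-5 \right)},6 \right)}\right)\right)^{3} = \left(\left(-8 + 3\right) \left(0 \left(2 + 0\right) + 7 \left(-5\right)\right)\right)^{3} = \left(- 5 \left(0 \cdot 2 - 35\right)\right)^{3} = \left(- 5 \left(0 - 35\right)\right)^{3} = \left(\left(-5\right) \left(-35\right)\right)^{3} = 175^{3} = 5359375$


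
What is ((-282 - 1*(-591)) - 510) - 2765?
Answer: -2966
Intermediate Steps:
((-282 - 1*(-591)) - 510) - 2765 = ((-282 + 591) - 510) - 2765 = (309 - 510) - 2765 = -201 - 2765 = -2966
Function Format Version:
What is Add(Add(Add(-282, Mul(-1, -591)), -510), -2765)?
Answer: -2966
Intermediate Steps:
Add(Add(Add(-282, Mul(-1, -591)), -510), -2765) = Add(Add(Add(-282, 591), -510), -2765) = Add(Add(309, -510), -2765) = Add(-201, -2765) = -2966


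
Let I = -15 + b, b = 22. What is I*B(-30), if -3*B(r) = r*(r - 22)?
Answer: -3640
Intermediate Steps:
B(r) = -r*(-22 + r)/3 (B(r) = -r*(r - 22)/3 = -r*(-22 + r)/3)
I = 7 (I = -15 + 22 = 7)
I*B(-30) = 7*((⅓)*(-30)*(22 - 1*(-30))) = 7*((⅓)*(-30)*(22 + 30)) = 7*((⅓)*(-30)*52) = 7*(-520) = -3640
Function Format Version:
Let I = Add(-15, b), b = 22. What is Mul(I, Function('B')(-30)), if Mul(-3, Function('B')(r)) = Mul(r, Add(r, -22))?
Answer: -3640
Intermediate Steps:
Function('B')(r) = Mul(Rational(-1, 3), r, Add(-22, r)) (Function('B')(r) = Mul(Rational(-1, 3), Mul(r, Add(r, -22))) = Mul(Rational(-1, 3), Mul(r, Add(-22, r))) = Mul(Rational(-1, 3), r, Add(-22, r)))
I = 7 (I = Add(-15, 22) = 7)
Mul(I, Function('B')(-30)) = Mul(7, Mul(Rational(1, 3), -30, Add(22, Mul(-1, -30)))) = Mul(7, Mul(Rational(1, 3), -30, Add(22, 30))) = Mul(7, Mul(Rational(1, 3), -30, 52)) = Mul(7, -520) = -3640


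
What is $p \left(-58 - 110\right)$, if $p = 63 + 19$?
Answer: $-13776$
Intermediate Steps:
$p = 82$
$p \left(-58 - 110\right) = 82 \left(-58 - 110\right) = 82 \left(-168\right) = -13776$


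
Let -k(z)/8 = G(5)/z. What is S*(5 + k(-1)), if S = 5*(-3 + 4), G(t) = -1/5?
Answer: 17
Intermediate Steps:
G(t) = -⅕ (G(t) = -1*⅕ = -⅕)
k(z) = 8/(5*z) (k(z) = -(-8)/(5*z) = 8/(5*z))
S = 5 (S = 5*1 = 5)
S*(5 + k(-1)) = 5*(5 + (8/5)/(-1)) = 5*(5 + (8/5)*(-1)) = 5*(5 - 8/5) = 5*(17/5) = 17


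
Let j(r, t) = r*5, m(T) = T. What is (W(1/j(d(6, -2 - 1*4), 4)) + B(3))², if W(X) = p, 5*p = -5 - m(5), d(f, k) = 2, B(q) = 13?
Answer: 121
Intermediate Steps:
p = -2 (p = (-5 - 1*5)/5 = (-5 - 5)/5 = (⅕)*(-10) = -2)
j(r, t) = 5*r
W(X) = -2
(W(1/j(d(6, -2 - 1*4), 4)) + B(3))² = (-2 + 13)² = 11² = 121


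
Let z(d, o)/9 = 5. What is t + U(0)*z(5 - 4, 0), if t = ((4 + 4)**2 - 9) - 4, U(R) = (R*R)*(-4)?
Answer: 51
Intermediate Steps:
z(d, o) = 45 (z(d, o) = 9*5 = 45)
U(R) = -4*R**2 (U(R) = R**2*(-4) = -4*R**2)
t = 51 (t = (8**2 - 9) - 4 = (64 - 9) - 4 = 55 - 4 = 51)
t + U(0)*z(5 - 4, 0) = 51 - 4*0**2*45 = 51 - 4*0*45 = 51 + 0*45 = 51 + 0 = 51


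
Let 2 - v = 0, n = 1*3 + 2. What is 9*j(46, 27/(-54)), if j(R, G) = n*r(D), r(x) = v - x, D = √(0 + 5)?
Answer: 90 - 45*√5 ≈ -10.623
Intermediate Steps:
n = 5 (n = 3 + 2 = 5)
v = 2 (v = 2 - 1*0 = 2 + 0 = 2)
D = √5 ≈ 2.2361
r(x) = 2 - x
j(R, G) = 10 - 5*√5 (j(R, G) = 5*(2 - √5) = 10 - 5*√5)
9*j(46, 27/(-54)) = 9*(10 - 5*√5) = 90 - 45*√5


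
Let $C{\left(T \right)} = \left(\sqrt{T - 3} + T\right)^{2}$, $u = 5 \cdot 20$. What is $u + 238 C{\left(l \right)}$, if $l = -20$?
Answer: $89826 - 9520 i \sqrt{23} \approx 89826.0 - 45656.0 i$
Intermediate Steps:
$u = 100$
$C{\left(T \right)} = \left(T + \sqrt{-3 + T}\right)^{2}$ ($C{\left(T \right)} = \left(\sqrt{-3 + T} + T\right)^{2} = \left(T + \sqrt{-3 + T}\right)^{2}$)
$u + 238 C{\left(l \right)} = 100 + 238 \left(-20 + \sqrt{-3 - 20}\right)^{2} = 100 + 238 \left(-20 + \sqrt{-23}\right)^{2} = 100 + 238 \left(-20 + i \sqrt{23}\right)^{2}$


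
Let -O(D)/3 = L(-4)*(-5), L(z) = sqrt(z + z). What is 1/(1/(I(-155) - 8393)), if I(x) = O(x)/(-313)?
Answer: -8393 - 30*I*sqrt(2)/313 ≈ -8393.0 - 0.13555*I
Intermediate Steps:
L(z) = sqrt(2)*sqrt(z) (L(z) = sqrt(2*z) = sqrt(2)*sqrt(z))
O(D) = 30*I*sqrt(2) (O(D) = -3*sqrt(2)*sqrt(-4)*(-5) = -3*sqrt(2)*(2*I)*(-5) = -3*2*I*sqrt(2)*(-5) = -(-30)*I*sqrt(2) = 30*I*sqrt(2))
I(x) = -30*I*sqrt(2)/313 (I(x) = (30*I*sqrt(2))/(-313) = (30*I*sqrt(2))*(-1/313) = -30*I*sqrt(2)/313)
1/(1/(I(-155) - 8393)) = 1/(1/(-30*I*sqrt(2)/313 - 8393)) = 1/(1/(-8393 - 30*I*sqrt(2)/313)) = -8393 - 30*I*sqrt(2)/313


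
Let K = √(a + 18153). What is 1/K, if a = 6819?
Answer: √6243/12486 ≈ 0.0063281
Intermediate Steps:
K = 2*√6243 (K = √(6819 + 18153) = √24972 = 2*√6243 ≈ 158.03)
1/K = 1/(2*√6243) = √6243/12486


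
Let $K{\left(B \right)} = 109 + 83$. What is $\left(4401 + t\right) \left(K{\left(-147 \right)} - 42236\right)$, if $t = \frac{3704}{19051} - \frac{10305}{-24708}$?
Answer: $- \frac{7259218328728915}{39226009} \approx -1.8506 \cdot 10^{8}$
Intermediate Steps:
$K{\left(B \right)} = 192$
$t = \frac{95946329}{156904036}$ ($t = 3704 \cdot \frac{1}{19051} - - \frac{3435}{8236} = \frac{3704}{19051} + \frac{3435}{8236} = \frac{95946329}{156904036} \approx 0.6115$)
$\left(4401 + t\right) \left(K{\left(-147 \right)} - 42236\right) = \left(4401 + \frac{95946329}{156904036}\right) \left(192 - 42236\right) = \frac{690630608765}{156904036} \left(-42044\right) = - \frac{7259218328728915}{39226009}$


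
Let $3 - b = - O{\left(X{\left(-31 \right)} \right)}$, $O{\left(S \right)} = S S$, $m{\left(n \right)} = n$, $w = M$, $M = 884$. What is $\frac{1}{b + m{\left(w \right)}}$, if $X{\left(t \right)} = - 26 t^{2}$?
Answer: $\frac{1}{624301083} \approx 1.6018 \cdot 10^{-9}$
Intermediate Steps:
$w = 884$
$O{\left(S \right)} = S^{2}$
$b = 624300199$ ($b = 3 - - \left(- 26 \left(-31\right)^{2}\right)^{2} = 3 - - \left(\left(-26\right) 961\right)^{2} = 3 - - \left(-24986\right)^{2} = 3 - \left(-1\right) 624300196 = 3 - -624300196 = 3 + 624300196 = 624300199$)
$\frac{1}{b + m{\left(w \right)}} = \frac{1}{624300199 + 884} = \frac{1}{624301083}$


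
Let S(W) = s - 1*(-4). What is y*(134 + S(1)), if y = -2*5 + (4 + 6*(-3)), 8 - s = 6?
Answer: -3360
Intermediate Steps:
s = 2 (s = 8 - 1*6 = 8 - 6 = 2)
S(W) = 6 (S(W) = 2 - 1*(-4) = 2 + 4 = 6)
y = -24 (y = -10 + (4 - 18) = -10 - 14 = -24)
y*(134 + S(1)) = -24*(134 + 6) = -24*140 = -3360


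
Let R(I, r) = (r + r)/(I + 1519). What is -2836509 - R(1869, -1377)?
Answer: -4805044869/1694 ≈ -2.8365e+6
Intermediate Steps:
R(I, r) = 2*r/(1519 + I) (R(I, r) = (2*r)/(1519 + I) = 2*r/(1519 + I))
-2836509 - R(1869, -1377) = -2836509 - 2*(-1377)/(1519 + 1869) = -2836509 - 2*(-1377)/3388 = -2836509 - 1*(-1377/1694) = -2836509 + 1377/1694 = -4805044869/1694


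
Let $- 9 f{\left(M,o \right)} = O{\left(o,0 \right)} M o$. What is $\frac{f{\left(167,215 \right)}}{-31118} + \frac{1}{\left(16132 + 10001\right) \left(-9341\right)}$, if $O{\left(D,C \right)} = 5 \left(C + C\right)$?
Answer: $- \frac{1}{244108353} \approx -4.0965 \cdot 10^{-9}$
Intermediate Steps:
$O{\left(D,C \right)} = 10 C$ ($O{\left(D,C \right)} = 5 \cdot 2 C = 10 C$)
$f{\left(M,o \right)} = 0$ ($f{\left(M,o \right)} = - \frac{10 \cdot 0 M o}{9} = - \frac{0 M o}{9} = - \frac{0 o}{9} = \left(- \frac{1}{9}\right) 0 = 0$)
$\frac{f{\left(167,215 \right)}}{-31118} + \frac{1}{\left(16132 + 10001\right) \left(-9341\right)} = \frac{0}{-31118} + \frac{1}{\left(16132 + 10001\right) \left(-9341\right)} = 0 \left(- \frac{1}{31118}\right) + \frac{1}{26133} \left(- \frac{1}{9341}\right) = 0 + \frac{1}{26133} \left(- \frac{1}{9341}\right) = 0 - \frac{1}{244108353} = - \frac{1}{244108353}$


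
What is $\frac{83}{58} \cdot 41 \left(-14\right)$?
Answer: $- \frac{23821}{29} \approx -821.41$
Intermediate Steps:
$\frac{83}{58} \cdot 41 \left(-14\right) = \frac{3403}{58} \left(-14\right) = - \frac{23821}{29}$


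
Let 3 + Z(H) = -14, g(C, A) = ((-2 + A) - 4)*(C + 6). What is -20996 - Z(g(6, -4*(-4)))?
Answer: -20979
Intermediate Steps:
g(C, A) = (-6 + A)*(6 + C)
Z(H) = -17 (Z(H) = -3 - 14 = -17)
-20996 - Z(g(6, -4*(-4))) = -20996 - 1*(-17) = -20996 + 17 = -20979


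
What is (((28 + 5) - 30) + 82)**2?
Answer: 7225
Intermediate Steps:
(((28 + 5) - 30) + 82)**2 = ((33 - 30) + 82)**2 = (3 + 82)**2 = 85**2 = 7225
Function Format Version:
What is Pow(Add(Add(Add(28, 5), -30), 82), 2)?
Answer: 7225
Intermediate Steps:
Pow(Add(Add(Add(28, 5), -30), 82), 2) = Pow(Add(Add(33, -30), 82), 2) = Pow(Add(3, 82), 2) = Pow(85, 2) = 7225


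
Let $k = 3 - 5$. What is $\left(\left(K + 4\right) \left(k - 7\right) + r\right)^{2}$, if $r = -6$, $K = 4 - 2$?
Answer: $3600$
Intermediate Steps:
$K = 2$ ($K = 4 - 2 = 2$)
$k = -2$
$\left(\left(K + 4\right) \left(k - 7\right) + r\right)^{2} = \left(\left(2 + 4\right) \left(-2 - 7\right) - 6\right)^{2} = \left(6 \left(-9\right) - 6\right)^{2} = \left(-54 - 6\right)^{2} = \left(-60\right)^{2} = 3600$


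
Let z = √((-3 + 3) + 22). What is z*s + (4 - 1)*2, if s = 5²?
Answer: 6 + 25*√22 ≈ 123.26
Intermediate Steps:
z = √22 (z = √(0 + 22) = √22 ≈ 4.6904)
s = 25
z*s + (4 - 1)*2 = √22*25 + (4 - 1)*2 = 25*√22 + 3*2 = 25*√22 + 6 = 6 + 25*√22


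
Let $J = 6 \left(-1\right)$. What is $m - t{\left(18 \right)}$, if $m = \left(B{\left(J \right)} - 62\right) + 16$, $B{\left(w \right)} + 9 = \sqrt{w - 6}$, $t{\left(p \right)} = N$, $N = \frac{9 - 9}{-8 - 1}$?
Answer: $-55 + 2 i \sqrt{3} \approx -55.0 + 3.4641 i$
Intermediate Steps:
$N = 0$ ($N = \frac{0}{-9} = 0 \left(- \frac{1}{9}\right) = 0$)
$t{\left(p \right)} = 0$
$J = -6$
$B{\left(w \right)} = -9 + \sqrt{-6 + w}$ ($B{\left(w \right)} = -9 + \sqrt{w - 6} = -9 + \sqrt{-6 + w}$)
$m = -55 + 2 i \sqrt{3}$ ($m = \left(\left(-9 + \sqrt{-6 - 6}\right) - 62\right) + 16 = \left(\left(-9 + \sqrt{-12}\right) - 62\right) + 16 = \left(\left(-9 + 2 i \sqrt{3}\right) - 62\right) + 16 = \left(-71 + 2 i \sqrt{3}\right) + 16 = -55 + 2 i \sqrt{3} \approx -55.0 + 3.4641 i$)
$m - t{\left(18 \right)} = \left(-55 + 2 i \sqrt{3}\right) - 0 = \left(-55 + 2 i \sqrt{3}\right) + 0 = -55 + 2 i \sqrt{3}$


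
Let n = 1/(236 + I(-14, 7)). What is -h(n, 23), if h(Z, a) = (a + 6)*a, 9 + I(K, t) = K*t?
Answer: -667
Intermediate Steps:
I(K, t) = -9 + K*t
n = 1/129 (n = 1/(236 + (-9 - 14*7)) = 1/(236 + (-9 - 98)) = 1/(236 - 107) = 1/129 ≈ 0.0077519)
h(Z, a) = a*(6 + a) (h(Z, a) = (6 + a)*a = a*(6 + a))
-h(n, 23) = -23*(6 + 23) = -23*29 = -1*667 = -667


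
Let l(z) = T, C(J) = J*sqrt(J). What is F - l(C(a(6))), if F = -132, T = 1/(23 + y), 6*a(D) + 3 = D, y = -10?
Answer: -1717/13 ≈ -132.08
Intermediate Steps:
a(D) = -1/2 + D/6
C(J) = J**(3/2)
T = 1/13 (T = 1/(23 - 10) = 1/13 ≈ 0.076923)
l(z) = 1/13
F - l(C(a(6))) = -132 - 1*1/13 = -132 - 1/13 = -1717/13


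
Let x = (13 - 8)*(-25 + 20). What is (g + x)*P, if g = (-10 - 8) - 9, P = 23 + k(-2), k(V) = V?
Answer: -1092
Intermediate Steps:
P = 21 (P = 23 - 2 = 21)
x = -25 (x = 5*(-5) = -25)
g = -27 (g = -18 - 9 = -27)
(g + x)*P = (-27 - 25)*21 = -52*21 = -1092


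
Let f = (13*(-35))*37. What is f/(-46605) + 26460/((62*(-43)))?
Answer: -9140663/955761 ≈ -9.5638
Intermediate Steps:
f = -16835 (f = -455*37 = -16835)
f/(-46605) + 26460/((62*(-43))) = -16835/(-46605) + 26460/((62*(-43))) = -16835*(-1/46605) + 26460/(-2666) = 259/717 + 26460*(-1/2666) = 259/717 - 13230/1333 = -9140663/955761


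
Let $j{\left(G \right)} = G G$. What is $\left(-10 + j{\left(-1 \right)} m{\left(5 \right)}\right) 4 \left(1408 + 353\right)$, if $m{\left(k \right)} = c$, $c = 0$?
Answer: $-70440$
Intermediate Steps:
$m{\left(k \right)} = 0$
$j{\left(G \right)} = G^{2}$
$\left(-10 + j{\left(-1 \right)} m{\left(5 \right)}\right) 4 \left(1408 + 353\right) = \left(-10 + \left(-1\right)^{2} \cdot 0\right) 4 \left(1408 + 353\right) = \left(-10 + 1 \cdot 0\right) 4 \cdot 1761 = \left(-10 + 0\right) 4 \cdot 1761 = \left(-10\right) 4 \cdot 1761 = \left(-40\right) 1761 = -70440$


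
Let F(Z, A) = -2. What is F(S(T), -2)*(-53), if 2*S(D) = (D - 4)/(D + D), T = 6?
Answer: 106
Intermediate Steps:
S(D) = (-4 + D)/(4*D) (S(D) = ((D - 4)/(D + D))/2 = ((-4 + D)/((2*D)))/2 = ((-4 + D)*(1/(2*D)))/2 = ((-4 + D)/(2*D))/2 = (-4 + D)/(4*D))
F(S(T), -2)*(-53) = -2*(-53) = 106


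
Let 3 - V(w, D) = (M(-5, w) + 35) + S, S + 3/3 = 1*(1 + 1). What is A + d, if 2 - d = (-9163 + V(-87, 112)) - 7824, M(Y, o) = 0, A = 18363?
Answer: 35385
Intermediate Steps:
S = 1 (S = -1 + 1*(1 + 1) = -1 + 1*2 = -1 + 2 = 1)
V(w, D) = -33 (V(w, D) = 3 - ((0 + 35) + 1) = 3 - (35 + 1) = 3 - 1*36 = 3 - 36 = -33)
d = 17022 (d = 2 - ((-9163 - 33) - 7824) = 2 - (-9196 - 7824) = 2 - 1*(-17020) = 2 + 17020 = 17022)
A + d = 18363 + 17022 = 35385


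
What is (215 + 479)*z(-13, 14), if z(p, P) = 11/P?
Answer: 3817/7 ≈ 545.29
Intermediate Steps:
(215 + 479)*z(-13, 14) = (215 + 479)*(11/14) = 694*(11*(1/14)) = 694*(11/14) = 3817/7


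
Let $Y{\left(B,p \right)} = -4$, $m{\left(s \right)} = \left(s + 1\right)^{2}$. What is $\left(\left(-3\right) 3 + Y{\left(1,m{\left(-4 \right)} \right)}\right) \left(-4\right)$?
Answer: $52$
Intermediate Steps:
$m{\left(s \right)} = \left(1 + s\right)^{2}$
$\left(\left(-3\right) 3 + Y{\left(1,m{\left(-4 \right)} \right)}\right) \left(-4\right) = \left(\left(-3\right) 3 - 4\right) \left(-4\right) = \left(-9 - 4\right) \left(-4\right) = \left(-13\right) \left(-4\right) = 52$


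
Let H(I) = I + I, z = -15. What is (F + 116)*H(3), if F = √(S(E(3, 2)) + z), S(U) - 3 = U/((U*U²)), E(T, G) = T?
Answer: 696 + 2*I*√107 ≈ 696.0 + 20.688*I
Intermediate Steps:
S(U) = 3 + U⁻² (S(U) = 3 + U/((U*U²)) = 3 + U/(U³) = 3 + U/U³ = 3 + U⁻²)
H(I) = 2*I
F = I*√107/3 (F = √((3 + 3⁻²) - 15) = √((3 + ⅑) - 15) = √(28/9 - 15) = √(-107/9) = I*√107/3 ≈ 3.448*I)
(F + 116)*H(3) = (I*√107/3 + 116)*(2*3) = (116 + I*√107/3)*6 = 696 + 2*I*√107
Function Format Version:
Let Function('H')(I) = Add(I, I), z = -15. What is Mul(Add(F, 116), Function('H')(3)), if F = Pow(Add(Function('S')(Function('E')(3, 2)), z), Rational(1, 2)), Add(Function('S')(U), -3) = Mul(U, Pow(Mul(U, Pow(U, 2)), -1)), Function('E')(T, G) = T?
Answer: Add(696, Mul(2, I, Pow(107, Rational(1, 2)))) ≈ Add(696.00, Mul(20.688, I))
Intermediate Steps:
Function('S')(U) = Add(3, Pow(U, -2)) (Function('S')(U) = Add(3, Mul(U, Pow(Mul(U, Pow(U, 2)), -1))) = Add(3, Mul(U, Pow(Pow(U, 3), -1))) = Add(3, Mul(U, Pow(U, -3))) = Add(3, Pow(U, -2)))
Function('H')(I) = Mul(2, I)
F = Mul(Rational(1, 3), I, Pow(107, Rational(1, 2))) (F = Pow(Add(Add(3, Pow(3, -2)), -15), Rational(1, 2)) = Pow(Add(Add(3, Rational(1, 9)), -15), Rational(1, 2)) = Pow(Add(Rational(28, 9), -15), Rational(1, 2)) = Pow(Rational(-107, 9), Rational(1, 2)) = Mul(Rational(1, 3), I, Pow(107, Rational(1, 2))) ≈ Mul(3.4480, I))
Mul(Add(F, 116), Function('H')(3)) = Mul(Add(Mul(Rational(1, 3), I, Pow(107, Rational(1, 2))), 116), Mul(2, 3)) = Mul(Add(116, Mul(Rational(1, 3), I, Pow(107, Rational(1, 2)))), 6) = Add(696, Mul(2, I, Pow(107, Rational(1, 2))))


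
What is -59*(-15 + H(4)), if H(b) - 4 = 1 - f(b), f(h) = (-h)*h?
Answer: -354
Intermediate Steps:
f(h) = -h²
H(b) = 5 + b² (H(b) = 4 + (1 - (-1)*b²) = 4 + (1 + b²) = 5 + b²)
-59*(-15 + H(4)) = -59*(-15 + (5 + 4²)) = -59*(-15 + (5 + 16)) = -59*(-15 + 21) = -59*6 = -354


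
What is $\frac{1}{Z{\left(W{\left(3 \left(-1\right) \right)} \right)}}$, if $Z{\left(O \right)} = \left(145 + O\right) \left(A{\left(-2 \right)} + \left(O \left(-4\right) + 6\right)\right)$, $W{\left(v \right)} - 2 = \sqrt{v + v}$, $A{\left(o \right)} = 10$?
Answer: $\frac{i}{20 \left(29 \sqrt{6} + 60 i\right)} \approx 0.00034698 + 0.0004108 i$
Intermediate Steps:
$W{\left(v \right)} = 2 + \sqrt{2} \sqrt{v}$ ($W{\left(v \right)} = 2 + \sqrt{v + v} = 2 + \sqrt{2 v} = 2 + \sqrt{2} \sqrt{v}$)
$Z{\left(O \right)} = \left(16 - 4 O\right) \left(145 + O\right)$ ($Z{\left(O \right)} = \left(145 + O\right) \left(10 + \left(O \left(-4\right) + 6\right)\right) = \left(145 + O\right) \left(10 - \left(-6 + 4 O\right)\right) = \left(145 + O\right) \left(16 - 4 O\right) = \left(16 - 4 O\right) \left(145 + O\right)$)
$\frac{1}{Z{\left(W{\left(3 \left(-1\right) \right)} \right)}} = \frac{1}{2320 - 564 \left(2 + \sqrt{2} \sqrt{3 \left(-1\right)}\right) - 4 \left(2 + \sqrt{2} \sqrt{3 \left(-1\right)}\right)^{2}} = \frac{1}{2320 - 564 \left(2 + \sqrt{2} \sqrt{-3}\right) - 4 \left(2 + \sqrt{2} \sqrt{-3}\right)^{2}} = \frac{1}{2320 - 564 \left(2 + \sqrt{2} i \sqrt{3}\right) - 4 \left(2 + \sqrt{2} i \sqrt{3}\right)^{2}} = \frac{1}{2320 - 564 \left(2 + i \sqrt{6}\right) - 4 \left(2 + i \sqrt{6}\right)^{2}} = \frac{1}{2320 - \left(1128 + 564 i \sqrt{6}\right) - 4 \left(2 + i \sqrt{6}\right)^{2}} = \frac{1}{1192 - 4 \left(2 + i \sqrt{6}\right)^{2} - 564 i \sqrt{6}}$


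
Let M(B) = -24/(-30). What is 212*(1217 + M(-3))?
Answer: 1290868/5 ≈ 2.5817e+5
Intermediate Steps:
M(B) = ⅘ (M(B) = -24*(-1/30) = ⅘)
212*(1217 + M(-3)) = 212*(1217 + ⅘) = 212*(6089/5) = 1290868/5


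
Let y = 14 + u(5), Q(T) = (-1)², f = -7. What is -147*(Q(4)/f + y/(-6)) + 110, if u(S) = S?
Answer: 1193/2 ≈ 596.50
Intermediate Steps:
Q(T) = 1
y = 19 (y = 14 + 5 = 19)
-147*(Q(4)/f + y/(-6)) + 110 = -147*(1/(-7) + 19/(-6)) + 110 = -147*(1*(-⅐) + 19*(-⅙)) + 110 = -147*(-⅐ - 19/6) + 110 = -147*(-139/42) + 110 = 973/2 + 110 = 1193/2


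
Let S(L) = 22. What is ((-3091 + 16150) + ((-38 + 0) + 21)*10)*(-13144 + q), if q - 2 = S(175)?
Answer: -169103680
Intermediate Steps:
q = 24 (q = 2 + 22 = 24)
((-3091 + 16150) + ((-38 + 0) + 21)*10)*(-13144 + q) = ((-3091 + 16150) + ((-38 + 0) + 21)*10)*(-13144 + 24) = (13059 + (-38 + 21)*10)*(-13120) = (13059 - 17*10)*(-13120) = (13059 - 170)*(-13120) = 12889*(-13120) = -169103680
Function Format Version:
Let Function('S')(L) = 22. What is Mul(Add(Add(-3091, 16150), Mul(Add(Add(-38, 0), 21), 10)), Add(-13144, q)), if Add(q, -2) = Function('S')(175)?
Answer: -169103680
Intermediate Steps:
q = 24 (q = Add(2, 22) = 24)
Mul(Add(Add(-3091, 16150), Mul(Add(Add(-38, 0), 21), 10)), Add(-13144, q)) = Mul(Add(Add(-3091, 16150), Mul(Add(Add(-38, 0), 21), 10)), Add(-13144, 24)) = Mul(Add(13059, Mul(Add(-38, 21), 10)), -13120) = Mul(Add(13059, Mul(-17, 10)), -13120) = Mul(Add(13059, -170), -13120) = Mul(12889, -13120) = -169103680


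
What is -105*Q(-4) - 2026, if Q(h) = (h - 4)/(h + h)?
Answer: -2131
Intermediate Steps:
Q(h) = (-4 + h)/(2*h) (Q(h) = (-4 + h)/((2*h)) = (-4 + h)*(1/(2*h)) = (-4 + h)/(2*h))
-105*Q(-4) - 2026 = -105*(-4 - 4)/(2*(-4)) - 2026 = -105*(-1)*(-8)/(2*4) - 2026 = -105*1 - 2026 = -105 - 2026 = -2131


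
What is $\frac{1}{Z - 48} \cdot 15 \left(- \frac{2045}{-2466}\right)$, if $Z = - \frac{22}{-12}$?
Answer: $- \frac{10225}{37949} \approx -0.26944$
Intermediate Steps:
$Z = \frac{11}{6}$ ($Z = \left(-22\right) \left(- \frac{1}{12}\right) = \frac{11}{6} \approx 1.8333$)
$\frac{1}{Z - 48} \cdot 15 \left(- \frac{2045}{-2466}\right) = \frac{1}{\frac{11}{6} - 48} \cdot 15 \left(- \frac{2045}{-2466}\right) = \frac{1}{- \frac{277}{6}} \cdot 15 \left(\left(-2045\right) \left(- \frac{1}{2466}\right)\right) = \left(- \frac{6}{277}\right) 15 \cdot \frac{2045}{2466} = \left(- \frac{90}{277}\right) \frac{2045}{2466} = - \frac{10225}{37949}$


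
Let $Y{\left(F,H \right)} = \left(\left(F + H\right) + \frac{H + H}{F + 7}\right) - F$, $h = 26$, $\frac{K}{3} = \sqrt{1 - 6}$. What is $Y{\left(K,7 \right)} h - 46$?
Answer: $\frac{7666}{47} - \frac{546 i \sqrt{5}}{47} \approx 163.11 - 25.976 i$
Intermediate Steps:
$K = 3 i \sqrt{5}$ ($K = 3 \sqrt{1 - 6} = 3 \sqrt{-5} = 3 i \sqrt{5} \approx 6.7082 i$)
$Y{\left(F,H \right)} = H + \frac{2 H}{7 + F}$ ($Y{\left(F,H \right)} = \left(\left(F + H\right) + \frac{2 H}{7 + F}\right) - F = \left(F + H + \frac{2 H}{7 + F}\right) - F = H + \frac{2 H}{7 + F}$)
$Y{\left(K,7 \right)} h - 46 = \frac{7 \left(9 + 3 i \sqrt{5}\right)}{7 + 3 i \sqrt{5}} \cdot 26 - 46 = \frac{182 \left(9 + 3 i \sqrt{5}\right)}{7 + 3 i \sqrt{5}} - 46 = -46 + \frac{182 \left(9 + 3 i \sqrt{5}\right)}{7 + 3 i \sqrt{5}}$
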